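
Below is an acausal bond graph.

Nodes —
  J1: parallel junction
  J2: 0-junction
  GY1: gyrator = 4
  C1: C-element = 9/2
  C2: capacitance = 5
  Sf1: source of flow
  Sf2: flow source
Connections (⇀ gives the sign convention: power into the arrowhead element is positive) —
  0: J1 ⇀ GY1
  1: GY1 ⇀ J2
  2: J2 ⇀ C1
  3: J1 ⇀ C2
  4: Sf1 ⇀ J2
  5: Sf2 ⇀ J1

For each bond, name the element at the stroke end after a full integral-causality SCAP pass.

b4 →Sf1  (Sf1 (Sf) sets flow on bond)
b5 →Sf2  (Sf2 fixes flow; stroke at Sf2)
b2 →J2  (C1 integral (e out))
b1 →GY1  (0-jn J2 has e-setter on 2)
b0 →GY1  (GY1 both-in/both-out from 1)
b3 →J1  (closing 0-jn rule on J1)

b0 |GY1
b1 |GY1
b2 |J2
b3 |J1
b4 |Sf1
b5 |Sf2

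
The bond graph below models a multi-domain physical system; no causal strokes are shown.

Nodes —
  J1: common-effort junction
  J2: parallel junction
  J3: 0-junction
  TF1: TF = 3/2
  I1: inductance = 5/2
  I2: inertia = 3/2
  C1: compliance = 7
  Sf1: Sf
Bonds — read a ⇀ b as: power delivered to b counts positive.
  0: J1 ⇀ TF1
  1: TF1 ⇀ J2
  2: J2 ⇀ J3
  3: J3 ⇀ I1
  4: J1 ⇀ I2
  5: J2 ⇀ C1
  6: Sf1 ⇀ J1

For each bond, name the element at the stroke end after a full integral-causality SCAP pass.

β6 |Sf1  (Sf1 (Sf) sets flow on bond)
β3 |I1  (prefer integral on I1)
β2 |J3  (closing 0-jn rule on J3)
β4 |I2  (prefer integral on I2)
β0 |J1  (J1: last free bond brings effort in)
β1 |TF1  (through TF1, causality passes straight; one stroke at TF1)
β5 |J2  (J2 needs exactly one e-in)

β0 stroke→J1
β1 stroke→TF1
β2 stroke→J3
β3 stroke→I1
β4 stroke→I2
β5 stroke→J2
β6 stroke→Sf1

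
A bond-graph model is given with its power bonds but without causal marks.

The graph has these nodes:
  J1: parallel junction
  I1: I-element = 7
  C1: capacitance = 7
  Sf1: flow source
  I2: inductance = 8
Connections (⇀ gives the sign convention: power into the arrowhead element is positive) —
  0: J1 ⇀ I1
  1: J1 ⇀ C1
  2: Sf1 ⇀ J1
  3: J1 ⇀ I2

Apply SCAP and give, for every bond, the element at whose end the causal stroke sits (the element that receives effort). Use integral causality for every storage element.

β2 stroke→Sf1  (Sf1 fixes flow; stroke at Sf1)
β0 stroke→I1  (I1 integral (f out))
β1 stroke→J1  (prefer integral on C1)
β3 stroke→I2  (J1: bond 1 brought effort, rest push out)

#0 stroke at I1
#1 stroke at J1
#2 stroke at Sf1
#3 stroke at I2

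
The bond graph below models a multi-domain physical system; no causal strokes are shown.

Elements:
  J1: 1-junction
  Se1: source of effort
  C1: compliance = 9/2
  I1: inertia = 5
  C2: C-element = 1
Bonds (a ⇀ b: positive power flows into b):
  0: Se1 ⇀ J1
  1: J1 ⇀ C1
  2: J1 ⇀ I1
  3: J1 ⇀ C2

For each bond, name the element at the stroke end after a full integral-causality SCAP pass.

b0 stroke→J1  (Se1 (Se) sets effort on bond)
b1 stroke→J1  (C1 outputs effort q/C1)
b2 stroke→I1  (prefer integral on I1)
b3 stroke→J1  (J1: bond 2 brought flow, rest push out)

bond 0 stroke→J1
bond 1 stroke→J1
bond 2 stroke→I1
bond 3 stroke→J1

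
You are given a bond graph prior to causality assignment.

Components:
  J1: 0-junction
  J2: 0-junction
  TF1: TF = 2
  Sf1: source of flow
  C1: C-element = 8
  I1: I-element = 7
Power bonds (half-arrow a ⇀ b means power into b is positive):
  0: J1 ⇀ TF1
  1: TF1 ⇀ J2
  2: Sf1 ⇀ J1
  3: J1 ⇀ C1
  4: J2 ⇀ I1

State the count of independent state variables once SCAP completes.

b2 →Sf1  (Sf1 fixes flow; stroke at Sf1)
b3 →J1  (C1 outputs effort q/C1)
b0 →TF1  (J1 effort already set via bond 3)
b1 →J2  (TF TF1: opposite of bond 0)
b4 →I1  (J2: bond 1 brought effort, rest push out)

2  (C1, I1 all integral)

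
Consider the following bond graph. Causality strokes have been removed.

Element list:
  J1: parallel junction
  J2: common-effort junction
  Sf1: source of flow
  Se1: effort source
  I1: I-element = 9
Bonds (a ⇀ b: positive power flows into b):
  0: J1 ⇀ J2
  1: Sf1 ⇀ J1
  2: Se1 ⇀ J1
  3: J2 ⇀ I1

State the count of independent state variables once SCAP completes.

bond 1 stroke→Sf1  (Sf1 fixes flow; stroke at Sf1)
bond 2 stroke→J1  (Se1 (Se) sets effort on bond)
bond 0 stroke→J2  (J1: bond 2 brought effort, rest push out)
bond 3 stroke→I1  (common-e at J2 fixed by 0)

1  (I1 all integral)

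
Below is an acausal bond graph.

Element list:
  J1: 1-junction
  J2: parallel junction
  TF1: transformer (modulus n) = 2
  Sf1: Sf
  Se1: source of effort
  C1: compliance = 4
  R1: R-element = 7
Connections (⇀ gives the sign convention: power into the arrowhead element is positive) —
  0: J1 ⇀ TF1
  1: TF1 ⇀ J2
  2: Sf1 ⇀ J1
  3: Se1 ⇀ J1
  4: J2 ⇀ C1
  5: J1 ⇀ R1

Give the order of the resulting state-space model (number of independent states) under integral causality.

1  (C1 all integral)

b2 |Sf1  (Sf1 fixes flow; stroke at Sf1)
b3 |J1  (source Se1 imposes e)
b0 |J1  (common-f at J1 fixed by 2)
b5 |J1  (common-f at J1 fixed by 2)
b1 |TF1  (through TF1, causality passes straight; one stroke at TF1)
b4 |J2  (closing 0-jn rule on J2)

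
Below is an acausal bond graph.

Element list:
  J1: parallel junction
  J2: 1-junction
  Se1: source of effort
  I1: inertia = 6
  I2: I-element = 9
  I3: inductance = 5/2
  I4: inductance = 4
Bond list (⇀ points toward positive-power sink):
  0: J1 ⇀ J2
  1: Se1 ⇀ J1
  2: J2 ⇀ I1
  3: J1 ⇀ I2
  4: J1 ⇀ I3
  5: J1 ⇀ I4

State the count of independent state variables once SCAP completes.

bond 1 stroke→J1  (Se1: effort source, stroke at far end)
bond 0 stroke→J2  (0-jn J1 has e-setter on 1)
bond 3 stroke→I2  (J1: bond 1 brought effort, rest push out)
bond 4 stroke→I3  (J1 effort already set via bond 1)
bond 5 stroke→I4  (common-e at J1 fixed by 1)
bond 2 stroke→I1  (only one flow-in slot at J2)

4  (I1, I2, I3, I4 all integral)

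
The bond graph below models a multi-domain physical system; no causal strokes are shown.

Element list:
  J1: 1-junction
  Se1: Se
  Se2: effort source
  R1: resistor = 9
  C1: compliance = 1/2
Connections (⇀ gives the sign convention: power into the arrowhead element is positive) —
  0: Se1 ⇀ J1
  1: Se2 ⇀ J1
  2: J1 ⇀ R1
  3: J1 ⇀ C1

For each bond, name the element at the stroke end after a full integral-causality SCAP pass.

b0 stroke→J1  (Se1 fixes effort; stroke away)
b1 stroke→J1  (Se2 (Se) sets effort on bond)
b3 stroke→J1  (prefer integral on C1)
b2 stroke→R1  (only one flow-in slot at J1)

bond 0 stroke→J1
bond 1 stroke→J1
bond 2 stroke→R1
bond 3 stroke→J1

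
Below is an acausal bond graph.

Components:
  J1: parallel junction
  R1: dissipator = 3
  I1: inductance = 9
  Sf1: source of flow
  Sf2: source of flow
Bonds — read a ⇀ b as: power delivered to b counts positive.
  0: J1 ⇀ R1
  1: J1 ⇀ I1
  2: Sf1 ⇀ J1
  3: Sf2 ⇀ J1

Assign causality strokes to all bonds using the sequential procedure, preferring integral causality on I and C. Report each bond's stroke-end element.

β2 →Sf1  (Sf1 (Sf) sets flow on bond)
β3 →Sf2  (Sf2 (Sf) sets flow on bond)
β1 →I1  (I1 integral (f out))
β0 →J1  (J1 needs exactly one e-in)

b0 →J1
b1 →I1
b2 →Sf1
b3 →Sf2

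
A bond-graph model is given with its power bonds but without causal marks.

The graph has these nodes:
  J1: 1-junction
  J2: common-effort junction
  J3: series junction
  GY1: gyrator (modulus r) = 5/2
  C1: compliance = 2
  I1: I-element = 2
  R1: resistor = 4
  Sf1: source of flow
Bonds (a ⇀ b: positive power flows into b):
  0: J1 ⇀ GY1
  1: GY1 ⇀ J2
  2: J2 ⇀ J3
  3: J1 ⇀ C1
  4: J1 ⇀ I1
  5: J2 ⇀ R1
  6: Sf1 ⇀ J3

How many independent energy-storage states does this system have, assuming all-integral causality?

bond 6 →Sf1  (Sf1 fixes flow; stroke at Sf1)
bond 2 →J3  (1-jn J3 has f-setter on 6)
bond 3 →J1  (C1 outputs effort q/C1)
bond 4 →I1  (prefer integral on I1)
bond 0 →J1  (common-f at J1 fixed by 4)
bond 1 →J2  (through GY1, causality inverts; strokes same side of GY1)
bond 5 →R1  (J2 effort already set via bond 1)

2  (C1, I1 all integral)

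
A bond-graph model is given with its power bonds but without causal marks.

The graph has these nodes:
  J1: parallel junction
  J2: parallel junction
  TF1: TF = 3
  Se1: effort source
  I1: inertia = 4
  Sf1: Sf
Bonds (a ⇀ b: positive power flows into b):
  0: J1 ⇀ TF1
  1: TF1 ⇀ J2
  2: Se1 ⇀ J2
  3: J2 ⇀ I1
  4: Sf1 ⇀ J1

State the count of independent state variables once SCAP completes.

1  (I1 all integral)

b2 stroke→J2  (Se1 fixes effort; stroke away)
b4 stroke→Sf1  (Sf1: flow source, stroke at near end)
b0 stroke→J1  (J1: last free bond brings effort in)
b1 stroke→TF1  (common-e at J2 fixed by 2)
b3 stroke→I1  (J2 effort already set via bond 2)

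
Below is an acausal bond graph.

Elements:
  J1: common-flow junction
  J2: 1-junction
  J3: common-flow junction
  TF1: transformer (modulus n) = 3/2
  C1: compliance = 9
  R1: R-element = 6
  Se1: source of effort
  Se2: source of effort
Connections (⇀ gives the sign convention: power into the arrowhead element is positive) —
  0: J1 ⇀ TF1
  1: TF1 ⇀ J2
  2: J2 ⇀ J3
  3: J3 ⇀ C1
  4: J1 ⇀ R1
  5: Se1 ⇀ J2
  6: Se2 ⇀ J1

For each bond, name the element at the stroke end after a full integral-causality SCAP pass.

β5 stroke at J2  (source Se1 imposes e)
β6 stroke at J1  (source Se2 imposes e)
β3 stroke at J3  (C1: C, integral causality)
β2 stroke at J2  (closing 1-jn rule on J3)
β1 stroke at TF1  (closing 1-jn rule on J2)
β0 stroke at J1  (TF1: transformer flips bond 1)
β4 stroke at R1  (J1 needs exactly one f-in)

β0 stroke→J1
β1 stroke→TF1
β2 stroke→J2
β3 stroke→J3
β4 stroke→R1
β5 stroke→J2
β6 stroke→J1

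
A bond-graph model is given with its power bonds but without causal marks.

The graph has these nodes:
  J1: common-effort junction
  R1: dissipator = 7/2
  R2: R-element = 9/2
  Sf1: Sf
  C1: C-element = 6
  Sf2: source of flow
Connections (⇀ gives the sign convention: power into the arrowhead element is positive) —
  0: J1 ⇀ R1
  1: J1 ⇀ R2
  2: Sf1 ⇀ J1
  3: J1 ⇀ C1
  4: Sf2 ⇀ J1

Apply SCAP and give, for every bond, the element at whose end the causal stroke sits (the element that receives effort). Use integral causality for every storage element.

β0 stroke→R1
β1 stroke→R2
β2 stroke→Sf1
β3 stroke→J1
β4 stroke→Sf2

#2 →Sf1  (source Sf1 imposes f)
#4 →Sf2  (source Sf2 imposes f)
#3 →J1  (C1: C, integral causality)
#0 →R1  (J1: bond 3 brought effort, rest push out)
#1 →R2  (0-jn J1 has e-setter on 3)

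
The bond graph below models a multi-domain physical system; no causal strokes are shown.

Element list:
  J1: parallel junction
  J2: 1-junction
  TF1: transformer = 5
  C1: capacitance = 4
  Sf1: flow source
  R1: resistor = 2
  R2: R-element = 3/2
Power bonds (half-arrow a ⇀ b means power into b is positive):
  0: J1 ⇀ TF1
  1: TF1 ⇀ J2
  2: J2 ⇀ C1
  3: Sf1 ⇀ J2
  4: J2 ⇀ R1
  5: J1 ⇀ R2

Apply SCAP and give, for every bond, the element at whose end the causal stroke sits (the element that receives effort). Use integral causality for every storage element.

b3 →Sf1  (Sf1 fixes flow; stroke at Sf1)
b1 →J2  (J2 flow already set via bond 3)
b2 →J2  (J2 flow already set via bond 3)
b4 →J2  (J2: bond 3 brought flow, rest push out)
b0 →TF1  (TF1 one-in-one-out from 1)
b5 →J1  (only one effort-in slot at J1)

bond 0 stroke→TF1
bond 1 stroke→J2
bond 2 stroke→J2
bond 3 stroke→Sf1
bond 4 stroke→J2
bond 5 stroke→J1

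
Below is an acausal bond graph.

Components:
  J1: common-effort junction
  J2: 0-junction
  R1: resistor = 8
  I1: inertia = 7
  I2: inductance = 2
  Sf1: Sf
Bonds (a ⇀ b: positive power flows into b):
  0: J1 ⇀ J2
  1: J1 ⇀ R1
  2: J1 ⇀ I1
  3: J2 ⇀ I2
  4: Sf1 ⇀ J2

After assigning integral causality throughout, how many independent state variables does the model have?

2  (I1, I2 all integral)

bond 4 stroke at Sf1  (Sf1 fixes flow; stroke at Sf1)
bond 2 stroke at I1  (I1 outputs flow p/I1)
bond 3 stroke at I2  (I2 integral (f out))
bond 0 stroke at J2  (J2 needs exactly one e-in)
bond 1 stroke at J1  (J1 needs exactly one e-in)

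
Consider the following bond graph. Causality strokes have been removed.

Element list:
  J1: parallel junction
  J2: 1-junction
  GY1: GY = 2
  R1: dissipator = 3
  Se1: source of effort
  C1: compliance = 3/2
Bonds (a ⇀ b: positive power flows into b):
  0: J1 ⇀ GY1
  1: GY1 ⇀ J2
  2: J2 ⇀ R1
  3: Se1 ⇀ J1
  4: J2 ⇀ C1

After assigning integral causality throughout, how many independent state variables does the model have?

β3 stroke at J1  (source Se1 imposes e)
β0 stroke at GY1  (0-jn J1 has e-setter on 3)
β1 stroke at GY1  (GY GY1: same side as bond 0)
β2 stroke at J2  (J2 flow already set via bond 1)
β4 stroke at J2  (common-f at J2 fixed by 1)

1  (C1 all integral)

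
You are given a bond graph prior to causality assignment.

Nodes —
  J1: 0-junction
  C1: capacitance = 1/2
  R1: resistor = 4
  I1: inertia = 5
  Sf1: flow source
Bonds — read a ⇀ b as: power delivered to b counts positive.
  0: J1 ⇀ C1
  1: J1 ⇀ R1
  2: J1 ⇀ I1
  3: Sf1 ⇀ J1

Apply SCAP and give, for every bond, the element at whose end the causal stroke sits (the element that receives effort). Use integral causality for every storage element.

b0 |J1
b1 |R1
b2 |I1
b3 |Sf1

β3 stroke at Sf1  (source Sf1 imposes f)
β0 stroke at J1  (C1: C, integral causality)
β1 stroke at R1  (0-jn J1 has e-setter on 0)
β2 stroke at I1  (J1: bond 0 brought effort, rest push out)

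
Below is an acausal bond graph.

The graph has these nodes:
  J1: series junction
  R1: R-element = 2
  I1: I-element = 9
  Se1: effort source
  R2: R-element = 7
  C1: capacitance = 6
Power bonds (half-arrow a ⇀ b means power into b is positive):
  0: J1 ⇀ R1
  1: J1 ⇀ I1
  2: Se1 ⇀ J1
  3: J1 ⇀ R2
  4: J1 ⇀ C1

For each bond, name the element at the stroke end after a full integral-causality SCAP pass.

#0 |J1
#1 |I1
#2 |J1
#3 |J1
#4 |J1

bond 2 |J1  (Se1: effort source, stroke at far end)
bond 1 |I1  (I1: I, integral causality)
bond 0 |J1  (1-jn J1 has f-setter on 1)
bond 3 |J1  (J1 flow already set via bond 1)
bond 4 |J1  (1-jn J1 has f-setter on 1)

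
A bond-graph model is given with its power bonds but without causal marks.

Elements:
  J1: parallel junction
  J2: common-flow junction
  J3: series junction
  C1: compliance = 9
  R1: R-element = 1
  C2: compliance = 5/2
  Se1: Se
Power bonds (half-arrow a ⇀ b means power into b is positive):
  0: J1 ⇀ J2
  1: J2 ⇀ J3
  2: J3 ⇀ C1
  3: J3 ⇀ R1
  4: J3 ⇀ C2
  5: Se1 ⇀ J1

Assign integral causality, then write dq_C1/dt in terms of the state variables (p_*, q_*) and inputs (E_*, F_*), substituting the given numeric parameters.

dq_C1/dt = E_Se1 - q_C1/9 - 2*q_C2/5

bond 5 |J1  (Se1 fixes effort; stroke away)
bond 0 |J2  (common-e at J1 fixed by 5)
bond 1 |J3  (only one flow-in slot at J2)
bond 2 |J3  (C1 integral (e out))
bond 4 |J3  (C2: C, integral causality)
bond 3 |R1  (only one flow-in slot at J3)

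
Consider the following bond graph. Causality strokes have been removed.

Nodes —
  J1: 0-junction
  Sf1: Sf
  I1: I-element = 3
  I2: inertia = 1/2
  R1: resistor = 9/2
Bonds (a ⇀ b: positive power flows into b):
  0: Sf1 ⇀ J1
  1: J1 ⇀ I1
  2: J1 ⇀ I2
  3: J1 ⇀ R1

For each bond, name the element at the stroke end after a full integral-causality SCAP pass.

bond 0 →Sf1
bond 1 →I1
bond 2 →I2
bond 3 →J1

β0 →Sf1  (source Sf1 imposes f)
β1 →I1  (I1: I, integral causality)
β2 →I2  (I2 integral (f out))
β3 →J1  (J1 needs exactly one e-in)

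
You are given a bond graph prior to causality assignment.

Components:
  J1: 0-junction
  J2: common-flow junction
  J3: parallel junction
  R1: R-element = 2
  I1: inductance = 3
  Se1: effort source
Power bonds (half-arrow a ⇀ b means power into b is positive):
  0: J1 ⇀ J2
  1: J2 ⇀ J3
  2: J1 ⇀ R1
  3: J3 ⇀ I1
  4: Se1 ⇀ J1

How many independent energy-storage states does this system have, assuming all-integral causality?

bond 4 |J1  (Se1 fixes effort; stroke away)
bond 0 |J2  (0-jn J1 has e-setter on 4)
bond 2 |R1  (0-jn J1 has e-setter on 4)
bond 1 |J3  (only one flow-in slot at J2)
bond 3 |I1  (0-jn J3 has e-setter on 1)

1  (I1 all integral)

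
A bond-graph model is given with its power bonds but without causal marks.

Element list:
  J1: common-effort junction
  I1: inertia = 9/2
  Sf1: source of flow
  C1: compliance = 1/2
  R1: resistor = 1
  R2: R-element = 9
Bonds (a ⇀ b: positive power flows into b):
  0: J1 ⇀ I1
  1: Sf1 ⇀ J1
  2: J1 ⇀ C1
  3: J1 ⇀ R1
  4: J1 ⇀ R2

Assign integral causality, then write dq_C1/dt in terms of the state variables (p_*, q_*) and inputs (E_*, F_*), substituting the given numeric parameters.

bond 1 →Sf1  (Sf1: flow source, stroke at near end)
bond 0 →I1  (prefer integral on I1)
bond 2 →J1  (prefer integral on C1)
bond 3 →R1  (common-e at J1 fixed by 2)
bond 4 →R2  (J1 effort already set via bond 2)

dq_C1/dt = F_Sf1 - 2*p_I1/9 - 20*q_C1/9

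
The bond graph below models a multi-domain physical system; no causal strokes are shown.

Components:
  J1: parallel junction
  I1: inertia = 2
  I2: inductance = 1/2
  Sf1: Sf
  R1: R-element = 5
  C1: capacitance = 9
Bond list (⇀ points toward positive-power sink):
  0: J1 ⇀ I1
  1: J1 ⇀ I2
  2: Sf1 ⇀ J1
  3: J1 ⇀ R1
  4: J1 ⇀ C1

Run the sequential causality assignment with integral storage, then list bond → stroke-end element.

b2 stroke→Sf1  (Sf1: flow source, stroke at near end)
b0 stroke→I1  (I1: I, integral causality)
b1 stroke→I2  (I2 outputs flow p/I2)
b4 stroke→J1  (C1 outputs effort q/C1)
b3 stroke→R1  (J1 effort already set via bond 4)

b0 stroke at I1
b1 stroke at I2
b2 stroke at Sf1
b3 stroke at R1
b4 stroke at J1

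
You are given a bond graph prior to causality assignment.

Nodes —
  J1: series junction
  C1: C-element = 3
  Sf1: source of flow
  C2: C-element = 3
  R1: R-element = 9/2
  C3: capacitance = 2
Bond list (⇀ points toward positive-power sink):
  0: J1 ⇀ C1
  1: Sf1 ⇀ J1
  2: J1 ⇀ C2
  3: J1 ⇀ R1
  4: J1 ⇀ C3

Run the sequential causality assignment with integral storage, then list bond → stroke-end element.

bond 0 stroke→J1
bond 1 stroke→Sf1
bond 2 stroke→J1
bond 3 stroke→J1
bond 4 stroke→J1

b1 stroke→Sf1  (Sf1 fixes flow; stroke at Sf1)
b0 stroke→J1  (J1 flow already set via bond 1)
b2 stroke→J1  (J1 flow already set via bond 1)
b3 stroke→J1  (common-f at J1 fixed by 1)
b4 stroke→J1  (J1: bond 1 brought flow, rest push out)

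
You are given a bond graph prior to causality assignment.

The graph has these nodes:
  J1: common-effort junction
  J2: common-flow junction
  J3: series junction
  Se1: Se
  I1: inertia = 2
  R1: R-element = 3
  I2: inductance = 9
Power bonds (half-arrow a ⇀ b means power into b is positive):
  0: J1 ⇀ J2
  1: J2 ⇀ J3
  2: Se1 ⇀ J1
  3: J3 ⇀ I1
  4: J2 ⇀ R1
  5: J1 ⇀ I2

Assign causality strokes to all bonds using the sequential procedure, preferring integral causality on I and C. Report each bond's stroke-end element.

bond 2 |J1  (Se1 fixes effort; stroke away)
bond 0 |J2  (J1 effort already set via bond 2)
bond 5 |I2  (common-e at J1 fixed by 2)
bond 3 |I1  (prefer integral on I1)
bond 1 |J3  (1-jn J3 has f-setter on 3)
bond 4 |J2  (common-f at J2 fixed by 1)

b0 stroke at J2
b1 stroke at J3
b2 stroke at J1
b3 stroke at I1
b4 stroke at J2
b5 stroke at I2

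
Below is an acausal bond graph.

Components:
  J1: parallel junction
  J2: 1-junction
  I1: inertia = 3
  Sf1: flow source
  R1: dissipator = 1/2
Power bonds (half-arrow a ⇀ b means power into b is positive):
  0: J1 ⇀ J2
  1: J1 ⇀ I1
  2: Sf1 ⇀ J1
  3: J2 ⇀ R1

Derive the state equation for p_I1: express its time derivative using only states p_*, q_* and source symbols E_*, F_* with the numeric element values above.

bond 2 stroke at Sf1  (source Sf1 imposes f)
bond 1 stroke at I1  (I1 outputs flow p/I1)
bond 0 stroke at J1  (only one effort-in slot at J1)
bond 3 stroke at J2  (common-f at J2 fixed by 0)

dp_I1/dt = F_Sf1/2 - p_I1/6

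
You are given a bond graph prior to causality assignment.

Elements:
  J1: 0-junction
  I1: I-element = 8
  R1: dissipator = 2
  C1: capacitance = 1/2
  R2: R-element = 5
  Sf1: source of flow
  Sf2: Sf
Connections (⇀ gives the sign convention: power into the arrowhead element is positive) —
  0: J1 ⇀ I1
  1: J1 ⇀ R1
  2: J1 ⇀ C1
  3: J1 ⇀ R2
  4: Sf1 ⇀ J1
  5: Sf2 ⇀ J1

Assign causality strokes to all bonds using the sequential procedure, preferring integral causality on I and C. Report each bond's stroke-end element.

bond 4 →Sf1  (Sf1 fixes flow; stroke at Sf1)
bond 5 →Sf2  (Sf2 fixes flow; stroke at Sf2)
bond 0 →I1  (prefer integral on I1)
bond 2 →J1  (C1: C, integral causality)
bond 1 →R1  (0-jn J1 has e-setter on 2)
bond 3 →R2  (J1: bond 2 brought effort, rest push out)

bond 0 stroke at I1
bond 1 stroke at R1
bond 2 stroke at J1
bond 3 stroke at R2
bond 4 stroke at Sf1
bond 5 stroke at Sf2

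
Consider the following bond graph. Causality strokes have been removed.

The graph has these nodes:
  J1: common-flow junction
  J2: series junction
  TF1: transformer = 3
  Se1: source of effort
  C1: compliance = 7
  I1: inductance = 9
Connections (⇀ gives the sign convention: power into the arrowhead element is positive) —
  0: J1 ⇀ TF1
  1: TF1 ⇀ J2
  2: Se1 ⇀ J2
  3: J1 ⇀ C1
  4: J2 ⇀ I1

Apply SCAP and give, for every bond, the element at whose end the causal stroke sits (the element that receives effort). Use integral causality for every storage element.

bond 0 stroke at TF1
bond 1 stroke at J2
bond 2 stroke at J2
bond 3 stroke at J1
bond 4 stroke at I1

bond 2 stroke at J2  (source Se1 imposes e)
bond 3 stroke at J1  (C1: C, integral causality)
bond 0 stroke at TF1  (closing 1-jn rule on J1)
bond 1 stroke at J2  (through TF1, causality passes straight; one stroke at TF1)
bond 4 stroke at I1  (only one flow-in slot at J2)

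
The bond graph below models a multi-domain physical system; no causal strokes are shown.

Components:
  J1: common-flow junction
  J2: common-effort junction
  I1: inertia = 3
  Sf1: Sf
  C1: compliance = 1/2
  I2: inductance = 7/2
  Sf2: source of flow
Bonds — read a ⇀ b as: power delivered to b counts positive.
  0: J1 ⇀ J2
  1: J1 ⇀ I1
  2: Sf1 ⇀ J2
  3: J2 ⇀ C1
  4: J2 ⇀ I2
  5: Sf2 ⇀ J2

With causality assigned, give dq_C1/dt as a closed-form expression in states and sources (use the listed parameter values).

dq_C1/dt = F_Sf1 + F_Sf2 + p_I1/3 - 2*p_I2/7

bond 2 stroke at Sf1  (Sf1: flow source, stroke at near end)
bond 5 stroke at Sf2  (Sf2 fixes flow; stroke at Sf2)
bond 1 stroke at I1  (prefer integral on I1)
bond 0 stroke at J1  (J1 flow already set via bond 1)
bond 3 stroke at J2  (prefer integral on C1)
bond 4 stroke at I2  (J2 effort already set via bond 3)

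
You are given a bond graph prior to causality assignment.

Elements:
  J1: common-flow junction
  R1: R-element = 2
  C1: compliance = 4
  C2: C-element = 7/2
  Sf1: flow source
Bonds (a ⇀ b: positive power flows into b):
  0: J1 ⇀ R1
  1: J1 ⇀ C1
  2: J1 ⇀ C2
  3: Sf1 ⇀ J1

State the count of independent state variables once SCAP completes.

bond 3 stroke→Sf1  (source Sf1 imposes f)
bond 0 stroke→J1  (J1: bond 3 brought flow, rest push out)
bond 1 stroke→J1  (J1 flow already set via bond 3)
bond 2 stroke→J1  (J1 flow already set via bond 3)

2  (C1, C2 all integral)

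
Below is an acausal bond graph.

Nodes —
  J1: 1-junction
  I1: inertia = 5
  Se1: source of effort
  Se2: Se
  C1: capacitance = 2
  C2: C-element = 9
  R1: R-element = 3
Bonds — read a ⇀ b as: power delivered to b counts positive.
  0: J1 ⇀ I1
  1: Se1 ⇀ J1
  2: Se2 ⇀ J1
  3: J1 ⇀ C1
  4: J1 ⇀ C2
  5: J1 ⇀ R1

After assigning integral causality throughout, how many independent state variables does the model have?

3  (C1, C2, I1 all integral)

b1 →J1  (Se1 (Se) sets effort on bond)
b2 →J1  (Se2: effort source, stroke at far end)
b0 →I1  (I1 outputs flow p/I1)
b3 →J1  (J1: bond 0 brought flow, rest push out)
b4 →J1  (1-jn J1 has f-setter on 0)
b5 →J1  (1-jn J1 has f-setter on 0)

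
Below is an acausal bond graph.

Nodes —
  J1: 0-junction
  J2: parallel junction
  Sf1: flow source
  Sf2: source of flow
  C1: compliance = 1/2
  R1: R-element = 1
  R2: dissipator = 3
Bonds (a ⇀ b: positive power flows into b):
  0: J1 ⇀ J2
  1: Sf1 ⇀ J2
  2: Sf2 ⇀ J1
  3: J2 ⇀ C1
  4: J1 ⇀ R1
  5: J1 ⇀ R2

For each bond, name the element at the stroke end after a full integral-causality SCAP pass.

b1 stroke at Sf1  (Sf1: flow source, stroke at near end)
b2 stroke at Sf2  (Sf2 (Sf) sets flow on bond)
b3 stroke at J2  (prefer integral on C1)
b0 stroke at J1  (J2 effort already set via bond 3)
b4 stroke at R1  (J1: bond 0 brought effort, rest push out)
b5 stroke at R2  (J1 effort already set via bond 0)

#0 stroke→J1
#1 stroke→Sf1
#2 stroke→Sf2
#3 stroke→J2
#4 stroke→R1
#5 stroke→R2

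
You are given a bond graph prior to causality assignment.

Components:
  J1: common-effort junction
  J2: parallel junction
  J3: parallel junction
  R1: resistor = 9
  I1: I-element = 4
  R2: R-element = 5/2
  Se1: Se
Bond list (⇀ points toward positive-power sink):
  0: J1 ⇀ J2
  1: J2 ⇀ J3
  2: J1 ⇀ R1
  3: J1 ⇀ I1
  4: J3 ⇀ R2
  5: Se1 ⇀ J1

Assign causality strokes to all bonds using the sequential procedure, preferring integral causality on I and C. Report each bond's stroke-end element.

b0 stroke→J2
b1 stroke→J3
b2 stroke→R1
b3 stroke→I1
b4 stroke→R2
b5 stroke→J1

#5 stroke at J1  (Se1: effort source, stroke at far end)
#0 stroke at J2  (common-e at J1 fixed by 5)
#2 stroke at R1  (0-jn J1 has e-setter on 5)
#3 stroke at I1  (common-e at J1 fixed by 5)
#1 stroke at J3  (common-e at J2 fixed by 0)
#4 stroke at R2  (0-jn J3 has e-setter on 1)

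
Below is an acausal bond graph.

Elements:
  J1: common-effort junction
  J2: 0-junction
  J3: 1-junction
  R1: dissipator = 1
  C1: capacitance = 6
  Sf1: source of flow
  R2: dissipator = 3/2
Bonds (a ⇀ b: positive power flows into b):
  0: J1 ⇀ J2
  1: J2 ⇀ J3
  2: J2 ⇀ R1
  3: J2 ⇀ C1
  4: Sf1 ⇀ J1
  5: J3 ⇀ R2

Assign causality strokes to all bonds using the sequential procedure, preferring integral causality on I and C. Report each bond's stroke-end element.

bond 0 stroke at J1
bond 1 stroke at J3
bond 2 stroke at R1
bond 3 stroke at J2
bond 4 stroke at Sf1
bond 5 stroke at R2

b4 stroke at Sf1  (Sf1 fixes flow; stroke at Sf1)
b0 stroke at J1  (J1: last free bond brings effort in)
b3 stroke at J2  (C1 integral (e out))
b1 stroke at J3  (J2: bond 3 brought effort, rest push out)
b2 stroke at R1  (J2: bond 3 brought effort, rest push out)
b5 stroke at R2  (only one flow-in slot at J3)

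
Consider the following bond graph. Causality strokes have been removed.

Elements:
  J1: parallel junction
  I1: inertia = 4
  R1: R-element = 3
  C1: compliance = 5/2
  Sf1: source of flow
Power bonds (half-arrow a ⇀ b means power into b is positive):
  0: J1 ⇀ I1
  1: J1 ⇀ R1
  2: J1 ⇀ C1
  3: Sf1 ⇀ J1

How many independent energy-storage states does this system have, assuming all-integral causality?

β3 stroke→Sf1  (Sf1 fixes flow; stroke at Sf1)
β0 stroke→I1  (prefer integral on I1)
β2 stroke→J1  (C1 integral (e out))
β1 stroke→R1  (0-jn J1 has e-setter on 2)

2  (C1, I1 all integral)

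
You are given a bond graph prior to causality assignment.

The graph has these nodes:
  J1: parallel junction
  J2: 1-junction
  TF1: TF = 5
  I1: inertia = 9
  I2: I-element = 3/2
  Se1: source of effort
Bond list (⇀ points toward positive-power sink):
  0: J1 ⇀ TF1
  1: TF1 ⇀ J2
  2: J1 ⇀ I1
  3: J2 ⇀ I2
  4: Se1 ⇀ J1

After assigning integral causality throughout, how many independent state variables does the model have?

2  (I1, I2 all integral)

bond 4 stroke→J1  (source Se1 imposes e)
bond 0 stroke→TF1  (J1 effort already set via bond 4)
bond 2 stroke→I1  (J1 effort already set via bond 4)
bond 1 stroke→J2  (TF TF1: opposite of bond 0)
bond 3 stroke→I2  (J2 needs exactly one f-in)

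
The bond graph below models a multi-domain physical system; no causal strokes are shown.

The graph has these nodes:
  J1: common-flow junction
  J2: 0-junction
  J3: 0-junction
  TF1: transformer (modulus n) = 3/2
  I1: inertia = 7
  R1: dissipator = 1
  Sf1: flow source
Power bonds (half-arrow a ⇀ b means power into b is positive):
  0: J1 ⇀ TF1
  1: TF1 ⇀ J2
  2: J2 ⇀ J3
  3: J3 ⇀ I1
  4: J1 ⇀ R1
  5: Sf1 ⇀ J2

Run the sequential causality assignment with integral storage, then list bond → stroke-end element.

#5 stroke at Sf1  (Sf1 (Sf) sets flow on bond)
#3 stroke at I1  (prefer integral on I1)
#2 stroke at J3  (closing 0-jn rule on J3)
#1 stroke at J2  (only one effort-in slot at J2)
#0 stroke at TF1  (TF1: transformer flips bond 1)
#4 stroke at J1  (J1 flow already set via bond 0)

b0 stroke→TF1
b1 stroke→J2
b2 stroke→J3
b3 stroke→I1
b4 stroke→J1
b5 stroke→Sf1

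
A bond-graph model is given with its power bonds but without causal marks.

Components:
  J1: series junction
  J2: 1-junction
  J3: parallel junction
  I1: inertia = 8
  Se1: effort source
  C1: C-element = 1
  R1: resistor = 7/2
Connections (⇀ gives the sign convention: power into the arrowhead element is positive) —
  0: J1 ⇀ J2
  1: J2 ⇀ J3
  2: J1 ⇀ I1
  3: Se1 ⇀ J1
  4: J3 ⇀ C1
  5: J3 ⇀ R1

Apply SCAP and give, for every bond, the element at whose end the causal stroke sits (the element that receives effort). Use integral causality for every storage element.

#3 →J1  (Se1 fixes effort; stroke away)
#2 →I1  (I1: I, integral causality)
#0 →J1  (1-jn J1 has f-setter on 2)
#1 →J2  (common-f at J2 fixed by 0)
#4 →J3  (C1: C, integral causality)
#5 →R1  (common-e at J3 fixed by 4)

b0 stroke→J1
b1 stroke→J2
b2 stroke→I1
b3 stroke→J1
b4 stroke→J3
b5 stroke→R1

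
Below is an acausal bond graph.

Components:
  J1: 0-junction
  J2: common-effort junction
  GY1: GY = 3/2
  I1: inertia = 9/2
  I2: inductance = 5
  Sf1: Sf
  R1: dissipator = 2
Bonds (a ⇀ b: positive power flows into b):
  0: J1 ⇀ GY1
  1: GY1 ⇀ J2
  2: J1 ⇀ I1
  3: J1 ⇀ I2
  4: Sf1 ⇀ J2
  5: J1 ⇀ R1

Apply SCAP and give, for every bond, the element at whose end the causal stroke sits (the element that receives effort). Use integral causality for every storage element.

b0 stroke at J1
b1 stroke at J2
b2 stroke at I1
b3 stroke at I2
b4 stroke at Sf1
b5 stroke at R1

#4 →Sf1  (Sf1 (Sf) sets flow on bond)
#1 →J2  (J2 needs exactly one e-in)
#0 →J1  (through GY1, causality inverts; strokes same side of GY1)
#2 →I1  (common-e at J1 fixed by 0)
#3 →I2  (common-e at J1 fixed by 0)
#5 →R1  (J1 effort already set via bond 0)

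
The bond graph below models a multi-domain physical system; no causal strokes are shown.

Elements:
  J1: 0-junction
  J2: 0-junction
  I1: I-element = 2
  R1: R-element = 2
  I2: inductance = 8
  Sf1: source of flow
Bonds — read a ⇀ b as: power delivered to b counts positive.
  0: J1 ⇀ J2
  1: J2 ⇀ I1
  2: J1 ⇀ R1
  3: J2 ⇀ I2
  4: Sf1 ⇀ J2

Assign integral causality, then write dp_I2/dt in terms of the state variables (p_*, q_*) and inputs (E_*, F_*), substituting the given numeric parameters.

#4 stroke at Sf1  (Sf1: flow source, stroke at near end)
#1 stroke at I1  (prefer integral on I1)
#3 stroke at I2  (I2 outputs flow p/I2)
#0 stroke at J2  (closing 0-jn rule on J2)
#2 stroke at J1  (J1: last free bond brings effort in)

dp_I2/dt = 2*F_Sf1 - p_I1 - p_I2/4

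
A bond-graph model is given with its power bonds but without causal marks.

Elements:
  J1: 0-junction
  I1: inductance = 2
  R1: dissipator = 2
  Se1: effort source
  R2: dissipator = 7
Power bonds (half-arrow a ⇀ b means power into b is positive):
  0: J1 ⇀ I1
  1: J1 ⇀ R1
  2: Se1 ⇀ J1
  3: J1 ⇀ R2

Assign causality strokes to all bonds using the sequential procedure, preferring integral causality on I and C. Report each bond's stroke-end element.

β0 →I1
β1 →R1
β2 →J1
β3 →R2

b2 stroke→J1  (Se1 fixes effort; stroke away)
b0 stroke→I1  (common-e at J1 fixed by 2)
b1 stroke→R1  (common-e at J1 fixed by 2)
b3 stroke→R2  (0-jn J1 has e-setter on 2)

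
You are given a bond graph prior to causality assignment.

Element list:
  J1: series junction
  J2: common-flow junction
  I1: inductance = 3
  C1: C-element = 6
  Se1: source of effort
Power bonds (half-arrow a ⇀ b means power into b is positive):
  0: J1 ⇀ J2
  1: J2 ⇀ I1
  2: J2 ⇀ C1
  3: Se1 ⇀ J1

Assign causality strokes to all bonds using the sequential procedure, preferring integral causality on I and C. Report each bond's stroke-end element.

b3 stroke→J1  (Se1 (Se) sets effort on bond)
b0 stroke→J2  (closing 1-jn rule on J1)
b1 stroke→I1  (prefer integral on I1)
b2 stroke→J2  (1-jn J2 has f-setter on 1)

β0 stroke at J2
β1 stroke at I1
β2 stroke at J2
β3 stroke at J1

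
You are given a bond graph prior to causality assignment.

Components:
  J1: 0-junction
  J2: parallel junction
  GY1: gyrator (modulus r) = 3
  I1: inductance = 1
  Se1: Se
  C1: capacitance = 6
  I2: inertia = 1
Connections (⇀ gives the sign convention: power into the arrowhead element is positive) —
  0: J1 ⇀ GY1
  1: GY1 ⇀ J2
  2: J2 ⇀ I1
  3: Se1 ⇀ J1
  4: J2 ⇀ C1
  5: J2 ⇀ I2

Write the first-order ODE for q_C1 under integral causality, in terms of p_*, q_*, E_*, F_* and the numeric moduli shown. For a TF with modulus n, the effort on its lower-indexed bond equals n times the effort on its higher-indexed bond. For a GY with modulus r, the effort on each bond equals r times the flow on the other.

dq_C1/dt = E_Se1/3 - p_I1 - p_I2

b3 →J1  (source Se1 imposes e)
b0 →GY1  (J1 effort already set via bond 3)
b1 →GY1  (GY1: gyrator matches bond 0)
b2 →I1  (I1 integral (f out))
b4 →J2  (C1: C, integral causality)
b5 →I2  (J2: bond 4 brought effort, rest push out)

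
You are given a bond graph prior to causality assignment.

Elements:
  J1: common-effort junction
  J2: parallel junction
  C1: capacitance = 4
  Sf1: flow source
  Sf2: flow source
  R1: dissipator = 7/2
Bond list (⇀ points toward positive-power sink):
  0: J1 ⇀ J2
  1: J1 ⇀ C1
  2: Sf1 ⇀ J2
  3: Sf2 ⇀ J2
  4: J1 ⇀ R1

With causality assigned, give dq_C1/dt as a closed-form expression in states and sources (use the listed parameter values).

bond 2 |Sf1  (Sf1: flow source, stroke at near end)
bond 3 |Sf2  (Sf2: flow source, stroke at near end)
bond 0 |J2  (closing 0-jn rule on J2)
bond 1 |J1  (C1 outputs effort q/C1)
bond 4 |R1  (0-jn J1 has e-setter on 1)

dq_C1/dt = F_Sf1 + F_Sf2 - q_C1/14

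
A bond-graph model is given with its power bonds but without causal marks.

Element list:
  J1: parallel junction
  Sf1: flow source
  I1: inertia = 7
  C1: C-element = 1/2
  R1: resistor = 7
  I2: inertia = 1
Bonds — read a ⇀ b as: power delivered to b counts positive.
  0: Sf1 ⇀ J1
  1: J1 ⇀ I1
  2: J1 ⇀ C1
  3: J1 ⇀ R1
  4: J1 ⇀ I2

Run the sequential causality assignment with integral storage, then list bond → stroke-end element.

bond 0 |Sf1  (Sf1 (Sf) sets flow on bond)
bond 1 |I1  (I1 outputs flow p/I1)
bond 2 |J1  (prefer integral on C1)
bond 3 |R1  (J1 effort already set via bond 2)
bond 4 |I2  (0-jn J1 has e-setter on 2)

b0 stroke at Sf1
b1 stroke at I1
b2 stroke at J1
b3 stroke at R1
b4 stroke at I2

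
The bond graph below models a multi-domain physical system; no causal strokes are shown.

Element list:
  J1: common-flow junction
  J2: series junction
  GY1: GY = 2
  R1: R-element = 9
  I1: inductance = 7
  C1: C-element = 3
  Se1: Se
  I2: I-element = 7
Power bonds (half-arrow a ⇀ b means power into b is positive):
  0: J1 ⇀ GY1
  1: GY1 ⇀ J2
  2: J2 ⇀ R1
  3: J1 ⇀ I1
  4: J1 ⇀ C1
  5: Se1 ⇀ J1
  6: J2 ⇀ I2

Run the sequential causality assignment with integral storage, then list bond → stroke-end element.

#5 stroke→J1  (Se1 (Se) sets effort on bond)
#3 stroke→I1  (I1: I, integral causality)
#0 stroke→J1  (J1: bond 3 brought flow, rest push out)
#4 stroke→J1  (common-f at J1 fixed by 3)
#1 stroke→J2  (through GY1, causality inverts; strokes same side of GY1)
#6 stroke→I2  (I2: I, integral causality)
#2 stroke→J2  (common-f at J2 fixed by 6)

#0 →J1
#1 →J2
#2 →J2
#3 →I1
#4 →J1
#5 →J1
#6 →I2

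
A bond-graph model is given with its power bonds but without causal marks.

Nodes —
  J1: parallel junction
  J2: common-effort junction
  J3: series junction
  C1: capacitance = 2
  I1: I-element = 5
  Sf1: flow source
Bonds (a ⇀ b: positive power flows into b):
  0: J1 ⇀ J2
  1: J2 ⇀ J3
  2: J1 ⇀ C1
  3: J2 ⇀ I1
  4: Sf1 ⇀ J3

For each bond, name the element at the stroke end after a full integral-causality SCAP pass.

b0 stroke at J2
b1 stroke at J3
b2 stroke at J1
b3 stroke at I1
b4 stroke at Sf1

#4 →Sf1  (source Sf1 imposes f)
#1 →J3  (J3 flow already set via bond 4)
#2 →J1  (C1 outputs effort q/C1)
#0 →J2  (0-jn J1 has e-setter on 2)
#3 →I1  (0-jn J2 has e-setter on 0)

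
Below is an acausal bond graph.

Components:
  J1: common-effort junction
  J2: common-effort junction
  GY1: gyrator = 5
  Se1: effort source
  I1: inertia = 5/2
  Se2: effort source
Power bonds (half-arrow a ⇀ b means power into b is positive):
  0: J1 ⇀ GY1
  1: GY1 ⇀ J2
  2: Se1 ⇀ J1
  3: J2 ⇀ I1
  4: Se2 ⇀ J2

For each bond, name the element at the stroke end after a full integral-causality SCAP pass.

bond 0 →GY1
bond 1 →GY1
bond 2 →J1
bond 3 →I1
bond 4 →J2

β2 stroke at J1  (Se1 fixes effort; stroke away)
β4 stroke at J2  (source Se2 imposes e)
β0 stroke at GY1  (common-e at J1 fixed by 2)
β1 stroke at GY1  (J2: bond 4 brought effort, rest push out)
β3 stroke at I1  (0-jn J2 has e-setter on 4)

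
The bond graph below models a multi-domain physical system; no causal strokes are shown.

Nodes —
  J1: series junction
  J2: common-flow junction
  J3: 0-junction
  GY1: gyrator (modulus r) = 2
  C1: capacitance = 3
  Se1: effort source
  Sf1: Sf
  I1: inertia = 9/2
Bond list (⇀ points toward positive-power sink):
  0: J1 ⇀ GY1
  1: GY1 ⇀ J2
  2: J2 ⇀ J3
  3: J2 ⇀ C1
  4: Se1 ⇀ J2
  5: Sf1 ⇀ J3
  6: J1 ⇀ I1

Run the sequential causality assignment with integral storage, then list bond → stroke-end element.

bond 4 stroke at J2  (Se1 (Se) sets effort on bond)
bond 5 stroke at Sf1  (Sf1 fixes flow; stroke at Sf1)
bond 2 stroke at J3  (only one effort-in slot at J3)
bond 1 stroke at J2  (1-jn J2 has f-setter on 2)
bond 3 stroke at J2  (J2: bond 2 brought flow, rest push out)
bond 0 stroke at J1  (GY GY1: same side as bond 1)
bond 6 stroke at I1  (J1: last free bond brings flow in)

β0 stroke at J1
β1 stroke at J2
β2 stroke at J3
β3 stroke at J2
β4 stroke at J2
β5 stroke at Sf1
β6 stroke at I1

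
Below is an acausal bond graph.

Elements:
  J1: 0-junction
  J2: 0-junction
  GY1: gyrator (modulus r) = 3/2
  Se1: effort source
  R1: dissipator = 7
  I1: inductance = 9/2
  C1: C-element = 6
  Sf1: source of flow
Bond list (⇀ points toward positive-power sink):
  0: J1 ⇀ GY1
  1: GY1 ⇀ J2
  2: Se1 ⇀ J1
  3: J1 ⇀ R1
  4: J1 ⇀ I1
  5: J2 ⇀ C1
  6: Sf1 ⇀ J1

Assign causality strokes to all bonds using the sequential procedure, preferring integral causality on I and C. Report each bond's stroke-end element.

b2 stroke→J1  (Se1: effort source, stroke at far end)
b6 stroke→Sf1  (Sf1 fixes flow; stroke at Sf1)
b0 stroke→GY1  (common-e at J1 fixed by 2)
b3 stroke→R1  (J1: bond 2 brought effort, rest push out)
b4 stroke→I1  (common-e at J1 fixed by 2)
b1 stroke→GY1  (GY1 both-in/both-out from 0)
b5 stroke→J2  (closing 0-jn rule on J2)

β0 stroke at GY1
β1 stroke at GY1
β2 stroke at J1
β3 stroke at R1
β4 stroke at I1
β5 stroke at J2
β6 stroke at Sf1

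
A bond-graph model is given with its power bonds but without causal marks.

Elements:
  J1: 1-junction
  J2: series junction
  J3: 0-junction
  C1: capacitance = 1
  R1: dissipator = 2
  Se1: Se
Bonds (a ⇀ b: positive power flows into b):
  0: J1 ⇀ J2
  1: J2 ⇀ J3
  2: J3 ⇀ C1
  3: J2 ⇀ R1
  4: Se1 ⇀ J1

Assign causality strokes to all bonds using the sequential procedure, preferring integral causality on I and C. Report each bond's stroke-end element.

bond 4 stroke→J1  (source Se1 imposes e)
bond 0 stroke→J2  (closing 1-jn rule on J1)
bond 2 stroke→J3  (C1: C, integral causality)
bond 1 stroke→J2  (0-jn J3 has e-setter on 2)
bond 3 stroke→R1  (J2 needs exactly one f-in)

bond 0 stroke at J2
bond 1 stroke at J2
bond 2 stroke at J3
bond 3 stroke at R1
bond 4 stroke at J1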